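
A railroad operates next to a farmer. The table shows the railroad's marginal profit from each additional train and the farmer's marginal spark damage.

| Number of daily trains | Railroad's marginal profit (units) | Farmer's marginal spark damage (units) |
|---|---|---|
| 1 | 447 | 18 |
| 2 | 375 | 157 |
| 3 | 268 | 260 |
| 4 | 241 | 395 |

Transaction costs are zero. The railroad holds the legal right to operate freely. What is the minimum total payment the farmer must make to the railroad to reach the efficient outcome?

241

Left alone the railroad would choose level 4 (marginal profit stays positive).
Efficient level: k* = 3 (marginal profit ≥ marginal spark damage through 3).
The farmer must at least cover the railroad's forgone profit from cutting 4→3: 241 = 241.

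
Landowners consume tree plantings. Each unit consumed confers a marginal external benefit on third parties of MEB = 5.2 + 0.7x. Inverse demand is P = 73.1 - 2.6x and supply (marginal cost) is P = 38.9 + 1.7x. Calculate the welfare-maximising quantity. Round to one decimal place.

x* = 10.9

Social marginal benefit = demand + MEB = 78.3 - 1.9x.
Set SMB = MC: 78.3 - 1.9x = 38.9 + 1.7x → x* = 10.9444.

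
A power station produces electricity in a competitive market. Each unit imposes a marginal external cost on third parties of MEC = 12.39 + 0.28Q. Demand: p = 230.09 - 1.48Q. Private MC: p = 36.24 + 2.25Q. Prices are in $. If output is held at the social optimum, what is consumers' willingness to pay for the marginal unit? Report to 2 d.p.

Social marginal cost = private MC + MEC = 48.63 + 2.53Q.
Set SMC = demand: 48.63 + 2.53Q = 230.09 - 1.48Q → Q* = 45.2519.
Consumer price on the demand curve at Q*: 230.09 − 1.48×45.2519 = 163.1172.

P = $163.12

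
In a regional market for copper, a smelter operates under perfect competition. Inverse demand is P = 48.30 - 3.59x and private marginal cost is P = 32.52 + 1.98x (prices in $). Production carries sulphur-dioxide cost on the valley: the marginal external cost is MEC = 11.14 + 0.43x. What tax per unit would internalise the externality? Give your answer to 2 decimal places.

Social marginal cost = private MC + MEC = 43.66 + 2.41x.
Set SMC = demand: 43.66 + 2.41x = 48.30 - 3.59x → x* = 0.7733.
The Pigouvian tax equals MEC at x*: 11.14 + 0.43×0.7733 = 11.4725.

tax = $11.47 per unit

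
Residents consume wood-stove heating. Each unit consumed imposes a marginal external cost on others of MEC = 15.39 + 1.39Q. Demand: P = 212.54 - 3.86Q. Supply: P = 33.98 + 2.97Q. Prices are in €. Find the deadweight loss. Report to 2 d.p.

Market equilibrium (private): 33.98 + 2.97Q = 212.54 - 3.86Q → Q_m = 26.1435.
Social marginal benefit = demand − MEC = 197.15 - 5.25Q.
Set SMB = MC: 197.15 - 5.25Q = 33.98 + 2.97Q → Q* = 19.8504.
The loss is the area between SMB and MC from Q* to Q_m; with linear curves that's a triangle of height MEC(Q_m).
DWL = ½ × 6.2931 × 51.7294 = 162.7691.

DWL = €162.77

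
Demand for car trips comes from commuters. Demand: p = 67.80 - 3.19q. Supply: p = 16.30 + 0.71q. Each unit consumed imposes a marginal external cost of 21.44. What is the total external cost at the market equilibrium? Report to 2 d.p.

Market equilibrium (private): 16.30 + 0.71q = 67.80 - 3.19q → q_m = 13.2051.
Total external cost = MEC × q_m = 21.44 × 13.2051 = 283.1173.

283.12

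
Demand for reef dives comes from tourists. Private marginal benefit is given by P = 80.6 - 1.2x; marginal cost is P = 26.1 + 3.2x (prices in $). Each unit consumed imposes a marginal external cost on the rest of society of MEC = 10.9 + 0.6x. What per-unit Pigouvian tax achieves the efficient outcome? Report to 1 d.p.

tax = $16.1 per unit

Social marginal benefit = demand − MEC = 69.7 - 1.8x.
Set SMB = MC: 69.7 - 1.8x = 26.1 + 3.2x → x* = 8.7200.
The Pigouvian tax equals MEC at x*: 10.9 + 0.6×8.7200 = 16.1320.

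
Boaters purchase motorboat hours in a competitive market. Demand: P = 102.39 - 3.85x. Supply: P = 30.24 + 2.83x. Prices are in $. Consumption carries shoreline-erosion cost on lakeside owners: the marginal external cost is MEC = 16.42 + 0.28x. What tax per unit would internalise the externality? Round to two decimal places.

Social marginal benefit = demand − MEC = 85.97 - 4.13x.
Set SMB = MC: 85.97 - 4.13x = 30.24 + 2.83x → x* = 8.0072.
The Pigouvian tax equals MEC at x*: 16.42 + 0.28×8.0072 = 18.6620.

tax = $18.66 per unit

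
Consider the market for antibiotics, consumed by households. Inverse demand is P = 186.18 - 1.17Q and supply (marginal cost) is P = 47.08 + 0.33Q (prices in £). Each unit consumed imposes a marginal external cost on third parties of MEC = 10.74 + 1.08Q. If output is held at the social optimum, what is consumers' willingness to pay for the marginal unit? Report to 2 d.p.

Social marginal benefit = demand − MEC = 175.44 - 2.25Q.
Set SMB = MC: 175.44 - 2.25Q = 47.08 + 0.33Q → Q* = 49.7519.
Consumer price on the demand curve at Q*: 186.18 − 1.17×49.7519 = 127.9703.

P = £127.97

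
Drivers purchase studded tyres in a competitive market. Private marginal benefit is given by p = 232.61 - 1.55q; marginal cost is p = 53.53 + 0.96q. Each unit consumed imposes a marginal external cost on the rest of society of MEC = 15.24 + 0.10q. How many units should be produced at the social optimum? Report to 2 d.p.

Social marginal benefit = demand − MEC = 217.37 - 1.65q.
Set SMB = MC: 217.37 - 1.65q = 53.53 + 0.96q → q* = 62.7739.

q* = 62.77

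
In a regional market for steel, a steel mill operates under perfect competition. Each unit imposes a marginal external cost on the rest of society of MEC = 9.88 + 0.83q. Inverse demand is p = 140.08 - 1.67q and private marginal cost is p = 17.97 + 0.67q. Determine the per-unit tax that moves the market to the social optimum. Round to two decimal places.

tax = 39.27 per unit

Social marginal cost = private MC + MEC = 27.85 + 1.50q.
Set SMC = demand: 27.85 + 1.50q = 140.08 - 1.67q → q* = 35.4038.
The Pigouvian tax equals MEC at q*: 9.88 + 0.83×35.4038 = 39.2652.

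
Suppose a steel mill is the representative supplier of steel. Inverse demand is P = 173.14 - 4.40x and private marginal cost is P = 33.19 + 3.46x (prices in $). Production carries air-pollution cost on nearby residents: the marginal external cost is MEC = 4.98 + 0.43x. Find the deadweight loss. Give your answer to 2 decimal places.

DWL = $9.63

Market equilibrium (private): 33.19 + 3.46x = 173.14 - 4.40x → x_m = 17.8053.
Social marginal cost = private MC + MEC = 38.17 + 3.89x.
Set SMC = demand: 38.17 + 3.89x = 173.14 - 4.40x → x* = 16.2811.
Between x* and x_m the wedge SMC − demand runs linearly from 0 to MEC(x_m), so the loss is a triangle.
DWL = ½ × 1.5242 × 12.6363 = 9.6301.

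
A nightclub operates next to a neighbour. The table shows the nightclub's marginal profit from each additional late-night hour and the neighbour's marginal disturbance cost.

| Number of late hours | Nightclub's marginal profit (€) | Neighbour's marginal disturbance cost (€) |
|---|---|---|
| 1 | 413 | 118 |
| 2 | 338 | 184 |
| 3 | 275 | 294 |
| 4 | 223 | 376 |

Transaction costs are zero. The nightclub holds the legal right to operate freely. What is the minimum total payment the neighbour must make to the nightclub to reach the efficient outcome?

€498

Left alone the nightclub would choose level 4 (marginal profit stays positive).
Efficient level: k* = 2 (marginal profit ≥ marginal disturbance cost through 2).
The neighbour must at least cover the nightclub's forgone profit from cutting 4→2: 275 + 223 = 498.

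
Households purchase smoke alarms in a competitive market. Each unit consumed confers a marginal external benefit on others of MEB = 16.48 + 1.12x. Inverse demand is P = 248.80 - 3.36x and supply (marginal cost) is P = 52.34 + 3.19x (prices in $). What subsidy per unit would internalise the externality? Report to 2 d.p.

Social marginal benefit = demand + MEB = 265.28 - 2.24x.
Set SMB = MC: 265.28 - 2.24x = 52.34 + 3.19x → x* = 39.2155.
The Pigouvian subsidy equals MEB at x*: 16.48 + 1.12×39.2155 = 60.4014.

subsidy = $60.40 per unit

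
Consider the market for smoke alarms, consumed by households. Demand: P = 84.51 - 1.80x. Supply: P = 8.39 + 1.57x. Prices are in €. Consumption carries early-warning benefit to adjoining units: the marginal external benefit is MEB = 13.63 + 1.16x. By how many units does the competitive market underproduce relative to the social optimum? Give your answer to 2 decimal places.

Market equilibrium (private): 8.39 + 1.57x = 84.51 - 1.80x → x_m = 22.5875.
Social marginal benefit = demand + MEB = 98.14 - 0.64x.
Set SMB = MC: 98.14 - 0.64x = 8.39 + 1.57x → x* = 40.6109.
Gap = |22.5875 − 40.6109| = 18.0234.

18.02 units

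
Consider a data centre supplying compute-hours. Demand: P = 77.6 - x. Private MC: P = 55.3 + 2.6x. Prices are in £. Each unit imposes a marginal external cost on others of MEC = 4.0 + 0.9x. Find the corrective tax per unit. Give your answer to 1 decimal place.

tax = £7.7 per unit

Social marginal cost = private MC + MEC = 59.3 + 3.5x.
Set SMC = demand: 59.3 + 3.5x = 77.6 - x → x* = 4.0667.
The Pigouvian tax equals MEC at x*: 4.0 + 0.9×4.0667 = 7.6600.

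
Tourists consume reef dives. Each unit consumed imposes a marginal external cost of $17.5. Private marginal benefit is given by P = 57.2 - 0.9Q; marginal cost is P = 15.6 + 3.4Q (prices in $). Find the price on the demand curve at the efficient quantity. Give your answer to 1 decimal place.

P = $52.2

Social marginal benefit = demand − MEC = 39.7 - 0.9Q.
Set SMB = MC: 39.7 - 0.9Q = 15.6 + 3.4Q → Q* = 5.6047.
Consumer price on the demand curve at Q*: 57.2 − 0.9×5.6047 = 52.1558.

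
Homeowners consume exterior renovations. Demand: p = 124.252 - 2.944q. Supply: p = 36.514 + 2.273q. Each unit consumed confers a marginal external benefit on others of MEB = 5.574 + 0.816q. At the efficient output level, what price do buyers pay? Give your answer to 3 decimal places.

Social marginal benefit = demand + MEB = 129.826 - 2.128q.
Set SMB = MC: 129.826 - 2.128q = 36.514 + 2.273q → q* = 21.2025.
Consumer price on the demand curve at q*: 124.252 − 2.944×21.2025 = 61.8318.

P = 61.832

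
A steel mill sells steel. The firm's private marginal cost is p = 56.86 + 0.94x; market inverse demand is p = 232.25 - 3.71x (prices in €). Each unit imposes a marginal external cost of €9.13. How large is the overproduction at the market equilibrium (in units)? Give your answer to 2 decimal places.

1.96 units

Market equilibrium (private): 56.86 + 0.94x = 232.25 - 3.71x → x_m = 37.7183.
Social marginal cost = private MC + MEC = 65.99 + 0.94x.
Set SMC = demand: 65.99 + 0.94x = 232.25 - 3.71x → x* = 35.7548.
Gap = |37.7183 − 35.7548| = 1.9635.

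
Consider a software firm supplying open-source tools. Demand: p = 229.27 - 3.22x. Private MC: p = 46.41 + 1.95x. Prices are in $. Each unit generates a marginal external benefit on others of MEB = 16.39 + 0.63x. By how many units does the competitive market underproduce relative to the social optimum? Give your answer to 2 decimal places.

8.52 units

Market equilibrium (private): 46.41 + 1.95x = 229.27 - 3.22x → x_m = 35.3694.
Social marginal cost = private MC − MEB = 30.02 + 1.32x.
Set SMC = demand: 30.02 + 1.32x = 229.27 - 3.22x → x* = 43.8877.
Gap = |35.3694 − 43.8877| = 8.5183.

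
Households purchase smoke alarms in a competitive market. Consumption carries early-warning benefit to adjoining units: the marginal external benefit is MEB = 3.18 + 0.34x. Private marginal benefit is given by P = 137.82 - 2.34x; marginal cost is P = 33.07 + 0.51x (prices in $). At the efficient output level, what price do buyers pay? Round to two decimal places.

Social marginal benefit = demand + MEB = 141.00 - 2.00x.
Set SMB = MC: 141.00 - 2.00x = 33.07 + 0.51x → x* = 43.0000.
Consumer price on the demand curve at x*: 137.82 − 2.34×43.0000 = 37.2000.

P = $37.20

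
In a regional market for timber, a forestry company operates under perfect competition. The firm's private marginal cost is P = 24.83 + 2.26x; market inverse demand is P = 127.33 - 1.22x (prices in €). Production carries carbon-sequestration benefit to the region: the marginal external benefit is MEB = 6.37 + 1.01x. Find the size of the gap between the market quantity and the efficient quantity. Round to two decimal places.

14.62 units

Market equilibrium (private): 24.83 + 2.26x = 127.33 - 1.22x → x_m = 29.4540.
Social marginal cost = private MC − MEB = 18.46 + 1.25x.
Set SMC = demand: 18.46 + 1.25x = 127.33 - 1.22x → x* = 44.0769.
Gap = |29.4540 − 44.0769| = 14.6229.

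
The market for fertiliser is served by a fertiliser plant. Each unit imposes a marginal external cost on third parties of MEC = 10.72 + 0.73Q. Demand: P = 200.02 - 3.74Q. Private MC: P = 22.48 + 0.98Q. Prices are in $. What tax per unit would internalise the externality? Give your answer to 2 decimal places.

tax = $33.06 per unit

Social marginal cost = private MC + MEC = 33.20 + 1.71Q.
Set SMC = demand: 33.20 + 1.71Q = 200.02 - 3.74Q → Q* = 30.6092.
The Pigouvian tax equals MEC at Q*: 10.72 + 0.73×30.6092 = 33.0647.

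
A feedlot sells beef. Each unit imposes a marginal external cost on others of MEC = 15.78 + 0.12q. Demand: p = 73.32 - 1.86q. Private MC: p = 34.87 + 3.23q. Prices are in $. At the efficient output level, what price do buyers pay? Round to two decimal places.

Social marginal cost = private MC + MEC = 50.65 + 3.35q.
Set SMC = demand: 50.65 + 3.35q = 73.32 - 1.86q → q* = 4.3512.
Consumer price on the demand curve at q*: 73.32 − 1.86×4.3512 = 65.2268.

P = $65.23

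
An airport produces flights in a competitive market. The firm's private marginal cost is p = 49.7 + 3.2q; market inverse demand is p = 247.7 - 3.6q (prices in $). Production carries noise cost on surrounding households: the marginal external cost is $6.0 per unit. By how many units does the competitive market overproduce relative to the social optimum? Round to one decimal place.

0.9 units

Market equilibrium (private): 49.7 + 3.2q = 247.7 - 3.6q → q_m = 29.1176.
Social marginal cost = private MC + MEC = 55.7 + 3.2q.
Set SMC = demand: 55.7 + 3.2q = 247.7 - 3.6q → q* = 28.2353.
Gap = |29.1176 − 28.2353| = 0.8823.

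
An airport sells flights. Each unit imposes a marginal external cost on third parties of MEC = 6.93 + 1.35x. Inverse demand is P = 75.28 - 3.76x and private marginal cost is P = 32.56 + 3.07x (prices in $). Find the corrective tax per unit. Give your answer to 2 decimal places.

tax = $12.84 per unit

Social marginal cost = private MC + MEC = 39.49 + 4.42x.
Set SMC = demand: 39.49 + 4.42x = 75.28 - 3.76x → x* = 4.3753.
The Pigouvian tax equals MEC at x*: 6.93 + 1.35×4.3753 = 12.8367.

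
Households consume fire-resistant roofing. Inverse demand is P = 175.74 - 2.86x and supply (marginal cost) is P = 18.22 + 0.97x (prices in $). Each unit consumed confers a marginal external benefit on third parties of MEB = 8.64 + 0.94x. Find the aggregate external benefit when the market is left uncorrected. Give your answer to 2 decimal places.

Market equilibrium (private): 18.22 + 0.97x = 175.74 - 2.86x → x_m = 41.1279.
Total external benefit = ∫₀^{x_m} (8.64 + 0.94x) dx = 8.64×41.1279 + ½×0.94×41.1279² = 1150.3520.

$1150.35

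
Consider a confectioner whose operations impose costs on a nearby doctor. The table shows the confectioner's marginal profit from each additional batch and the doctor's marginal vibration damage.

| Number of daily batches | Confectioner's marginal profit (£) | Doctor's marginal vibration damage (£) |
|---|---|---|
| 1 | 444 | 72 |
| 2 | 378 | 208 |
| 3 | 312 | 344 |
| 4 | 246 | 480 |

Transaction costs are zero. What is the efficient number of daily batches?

2

Bargaining reaches the level where marginal profit last exceeds marginal vibration damage.
That holds through level 2 (378 ≥ 208) but not at 3 (312 < 344).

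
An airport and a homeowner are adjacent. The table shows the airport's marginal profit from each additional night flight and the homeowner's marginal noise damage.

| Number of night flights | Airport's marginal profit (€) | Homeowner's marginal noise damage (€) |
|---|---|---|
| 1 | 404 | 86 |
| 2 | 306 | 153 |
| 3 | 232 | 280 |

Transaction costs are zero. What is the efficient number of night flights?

Bargaining reaches the level where marginal profit last exceeds marginal noise damage.
That holds through level 2 (306 ≥ 153) but not at 3 (232 < 280).

2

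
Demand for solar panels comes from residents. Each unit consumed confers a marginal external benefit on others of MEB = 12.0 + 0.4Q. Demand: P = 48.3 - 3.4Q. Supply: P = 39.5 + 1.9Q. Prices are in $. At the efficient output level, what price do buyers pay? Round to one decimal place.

P = $33.9

Social marginal benefit = demand + MEB = 60.3 - 3.0Q.
Set SMB = MC: 60.3 - 3.0Q = 39.5 + 1.9Q → Q* = 4.2449.
Consumer price on the demand curve at Q*: 48.3 − 3.4×4.2449 = 33.8673.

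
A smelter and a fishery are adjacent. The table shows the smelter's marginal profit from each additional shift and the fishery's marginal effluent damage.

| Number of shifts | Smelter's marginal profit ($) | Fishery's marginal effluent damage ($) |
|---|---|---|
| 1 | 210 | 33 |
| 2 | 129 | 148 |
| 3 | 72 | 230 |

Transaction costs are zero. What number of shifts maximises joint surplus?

1

Bargaining reaches the level where marginal profit last exceeds marginal effluent damage.
That holds through level 1 (210 ≥ 33) but not at 2 (129 < 148).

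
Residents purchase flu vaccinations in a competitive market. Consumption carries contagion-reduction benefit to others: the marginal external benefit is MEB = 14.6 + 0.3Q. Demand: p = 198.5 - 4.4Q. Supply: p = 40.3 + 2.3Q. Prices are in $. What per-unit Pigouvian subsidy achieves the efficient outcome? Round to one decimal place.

subsidy = $22.7 per unit

Social marginal benefit = demand + MEB = 213.1 - 4.1Q.
Set SMB = MC: 213.1 - 4.1Q = 40.3 + 2.3Q → Q* = 27.0000.
The Pigouvian subsidy equals MEB at Q*: 14.6 + 0.3×27.0000 = 22.7000.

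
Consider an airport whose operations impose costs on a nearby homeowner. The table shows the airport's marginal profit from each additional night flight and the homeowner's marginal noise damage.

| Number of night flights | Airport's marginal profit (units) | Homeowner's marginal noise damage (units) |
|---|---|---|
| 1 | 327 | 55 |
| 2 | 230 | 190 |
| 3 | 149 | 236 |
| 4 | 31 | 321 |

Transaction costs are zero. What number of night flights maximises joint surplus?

Bargaining reaches the level where marginal profit last exceeds marginal noise damage.
That holds through level 2 (230 ≥ 190) but not at 3 (149 < 236).

2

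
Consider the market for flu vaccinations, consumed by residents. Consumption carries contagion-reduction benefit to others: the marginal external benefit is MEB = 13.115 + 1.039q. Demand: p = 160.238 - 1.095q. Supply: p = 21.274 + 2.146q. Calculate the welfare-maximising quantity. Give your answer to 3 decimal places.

q* = 69.064

Social marginal benefit = demand + MEB = 173.353 - 0.056q.
Set SMB = MC: 173.353 - 0.056q = 21.274 + 2.146q → q* = 69.0640.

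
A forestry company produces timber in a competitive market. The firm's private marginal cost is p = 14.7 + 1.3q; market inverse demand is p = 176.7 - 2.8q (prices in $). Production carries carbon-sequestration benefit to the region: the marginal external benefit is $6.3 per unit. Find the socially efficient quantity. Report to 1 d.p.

Social marginal cost = private MC − MEB = 8.4 + 1.3q.
Set SMC = demand: 8.4 + 1.3q = 176.7 - 2.8q → q* = 41.0488.

q* = 41.0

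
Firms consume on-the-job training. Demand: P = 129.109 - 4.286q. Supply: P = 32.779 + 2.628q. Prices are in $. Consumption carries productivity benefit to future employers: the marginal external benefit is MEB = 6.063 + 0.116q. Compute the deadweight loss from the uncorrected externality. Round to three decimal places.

DWL = $4.337

Market equilibrium (private): 32.779 + 2.628q = 129.109 - 4.286q → q_m = 13.9326.
Social marginal benefit = demand + MEB = 135.172 - 4.170q.
Set SMB = MC: 135.172 - 4.170q = 32.779 + 2.628q → q* = 15.0622.
Between q* and q_m the wedge SMB − MC runs linearly from 0 to MEB(q_m), so the loss is a triangle.
DWL = ½ × 1.1296 × 7.6792 = 4.3372.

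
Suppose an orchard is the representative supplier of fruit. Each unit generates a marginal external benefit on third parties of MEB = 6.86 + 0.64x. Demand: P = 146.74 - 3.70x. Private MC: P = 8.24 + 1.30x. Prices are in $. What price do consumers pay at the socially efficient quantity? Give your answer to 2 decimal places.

P = $23.38

Social marginal cost = private MC − MEB = 1.38 + 0.66x.
Set SMC = demand: 1.38 + 0.66x = 146.74 - 3.70x → x* = 33.3394.
Consumer price on the demand curve at x*: 146.74 − 3.70×33.3394 = 23.3842.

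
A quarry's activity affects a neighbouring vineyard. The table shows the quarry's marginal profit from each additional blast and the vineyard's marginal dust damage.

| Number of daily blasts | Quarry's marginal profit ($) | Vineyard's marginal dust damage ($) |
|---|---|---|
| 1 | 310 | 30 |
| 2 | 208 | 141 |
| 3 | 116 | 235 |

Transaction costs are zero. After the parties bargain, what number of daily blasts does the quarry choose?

Bargaining reaches the level where marginal profit last exceeds marginal dust damage.
That holds through level 2 (208 ≥ 141) but not at 3 (116 < 235).

2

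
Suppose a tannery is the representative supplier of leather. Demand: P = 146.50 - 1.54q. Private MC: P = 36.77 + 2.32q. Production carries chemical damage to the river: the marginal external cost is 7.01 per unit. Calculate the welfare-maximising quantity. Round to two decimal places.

q* = 26.61

Social marginal cost = private MC + MEC = 43.78 + 2.32q.
Set SMC = demand: 43.78 + 2.32q = 146.50 - 1.54q → q* = 26.6114.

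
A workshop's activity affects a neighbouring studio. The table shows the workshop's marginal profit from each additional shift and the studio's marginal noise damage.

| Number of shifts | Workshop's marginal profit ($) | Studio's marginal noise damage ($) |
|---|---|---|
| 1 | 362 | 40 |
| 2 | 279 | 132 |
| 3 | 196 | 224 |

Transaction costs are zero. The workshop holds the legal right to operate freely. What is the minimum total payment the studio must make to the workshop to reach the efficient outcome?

$196

Left alone the workshop would choose level 3 (marginal profit stays positive).
Efficient level: k* = 2 (marginal profit ≥ marginal noise damage through 2).
The studio must at least cover the workshop's forgone profit from cutting 3→2: 196 = 196.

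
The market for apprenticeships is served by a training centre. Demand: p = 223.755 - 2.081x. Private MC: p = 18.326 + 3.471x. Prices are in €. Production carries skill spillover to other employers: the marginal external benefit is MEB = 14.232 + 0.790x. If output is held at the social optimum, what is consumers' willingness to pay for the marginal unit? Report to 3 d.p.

Social marginal cost = private MC − MEB = 4.094 + 2.681x.
Set SMC = demand: 4.094 + 2.681x = 223.755 - 2.081x → x* = 46.1279.
Consumer price on the demand curve at x*: 223.755 − 2.081×46.1279 = 127.7628.

P = €127.763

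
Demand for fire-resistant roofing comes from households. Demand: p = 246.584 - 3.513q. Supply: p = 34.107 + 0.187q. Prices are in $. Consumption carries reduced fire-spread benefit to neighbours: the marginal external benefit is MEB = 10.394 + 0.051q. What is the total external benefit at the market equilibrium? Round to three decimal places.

$680.981

Market equilibrium (private): 34.107 + 0.187q = 246.584 - 3.513q → q_m = 57.4262.
Total external benefit = ∫₀^{q_m} (10.394 + 0.051q) dq = 10.394×57.4262 + ½×0.051×57.4262² = 680.9810.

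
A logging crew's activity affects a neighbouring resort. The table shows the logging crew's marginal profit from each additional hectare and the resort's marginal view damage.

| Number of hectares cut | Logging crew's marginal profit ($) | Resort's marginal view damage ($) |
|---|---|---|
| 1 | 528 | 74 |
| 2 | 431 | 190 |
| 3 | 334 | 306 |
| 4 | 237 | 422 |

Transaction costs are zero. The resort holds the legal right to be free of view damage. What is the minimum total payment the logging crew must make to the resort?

$570

Efficient level: marginal profit ≥ marginal view damage through level 3, so k* = 3.
With the resort holding the right, the logging crew must at least compensate total damage at k*: 74 + 190 + 306 = 570.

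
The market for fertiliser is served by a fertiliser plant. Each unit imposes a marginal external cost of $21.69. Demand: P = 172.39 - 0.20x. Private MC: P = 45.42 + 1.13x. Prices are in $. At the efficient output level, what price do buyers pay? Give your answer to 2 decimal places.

P = $156.56

Social marginal cost = private MC + MEC = 67.11 + 1.13x.
Set SMC = demand: 67.11 + 1.13x = 172.39 - 0.20x → x* = 79.1579.
Consumer price on the demand curve at x*: 172.39 − 0.20×79.1579 = 156.5584.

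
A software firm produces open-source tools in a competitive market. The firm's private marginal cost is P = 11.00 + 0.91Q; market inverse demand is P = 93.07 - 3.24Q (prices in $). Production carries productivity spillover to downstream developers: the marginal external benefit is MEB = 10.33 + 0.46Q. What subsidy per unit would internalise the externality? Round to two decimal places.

subsidy = $21.85 per unit

Social marginal cost = private MC − MEB = 0.67 + 0.45Q.
Set SMC = demand: 0.67 + 0.45Q = 93.07 - 3.24Q → Q* = 25.0407.
The Pigouvian subsidy equals MEB at Q*: 10.33 + 0.46×25.0407 = 21.8487.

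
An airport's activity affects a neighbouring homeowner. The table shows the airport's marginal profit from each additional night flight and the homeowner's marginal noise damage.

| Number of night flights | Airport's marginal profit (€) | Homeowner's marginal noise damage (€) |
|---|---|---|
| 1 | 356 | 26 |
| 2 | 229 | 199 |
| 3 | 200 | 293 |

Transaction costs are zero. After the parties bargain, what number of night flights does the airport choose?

Bargaining reaches the level where marginal profit last exceeds marginal noise damage.
That holds through level 2 (229 ≥ 199) but not at 3 (200 < 293).

2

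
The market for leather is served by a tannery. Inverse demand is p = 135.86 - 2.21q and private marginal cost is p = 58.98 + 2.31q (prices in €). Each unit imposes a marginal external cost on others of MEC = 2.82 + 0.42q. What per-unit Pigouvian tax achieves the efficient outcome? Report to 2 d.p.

tax = €9.12 per unit

Social marginal cost = private MC + MEC = 61.80 + 2.73q.
Set SMC = demand: 61.80 + 2.73q = 135.86 - 2.21q → q* = 14.9919.
The Pigouvian tax equals MEC at q*: 2.82 + 0.42×14.9919 = 9.1166.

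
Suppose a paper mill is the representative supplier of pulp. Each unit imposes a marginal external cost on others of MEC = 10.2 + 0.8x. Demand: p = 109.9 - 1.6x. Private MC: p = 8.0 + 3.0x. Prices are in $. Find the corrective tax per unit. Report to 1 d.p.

Social marginal cost = private MC + MEC = 18.2 + 3.8x.
Set SMC = demand: 18.2 + 3.8x = 109.9 - 1.6x → x* = 16.9815.
The Pigouvian tax equals MEC at x*: 10.2 + 0.8×16.9815 = 23.7852.

tax = $23.8 per unit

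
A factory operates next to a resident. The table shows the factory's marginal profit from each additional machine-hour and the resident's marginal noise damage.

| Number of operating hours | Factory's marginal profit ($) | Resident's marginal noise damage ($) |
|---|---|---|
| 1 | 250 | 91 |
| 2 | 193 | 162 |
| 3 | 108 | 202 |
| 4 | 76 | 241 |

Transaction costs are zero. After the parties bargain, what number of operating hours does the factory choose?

2

Bargaining reaches the level where marginal profit last exceeds marginal noise damage.
That holds through level 2 (193 ≥ 162) but not at 3 (108 < 202).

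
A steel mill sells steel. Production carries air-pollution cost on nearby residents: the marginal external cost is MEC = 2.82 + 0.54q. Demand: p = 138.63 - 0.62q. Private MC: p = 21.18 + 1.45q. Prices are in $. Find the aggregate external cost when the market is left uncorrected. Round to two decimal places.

Market equilibrium (private): 21.18 + 1.45q = 138.63 - 0.62q → q_m = 56.7391.
Total external cost = ∫₀^{q_m} (2.82 + 0.54q) dq = 2.82×56.7391 + ½×0.54×56.7391² = 1029.2221.

$1029.22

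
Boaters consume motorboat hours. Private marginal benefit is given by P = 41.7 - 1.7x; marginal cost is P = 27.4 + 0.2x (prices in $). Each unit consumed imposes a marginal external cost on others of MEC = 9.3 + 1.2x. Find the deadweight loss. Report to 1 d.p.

DWL = $54.2

Market equilibrium (private): 27.4 + 0.2x = 41.7 - 1.7x → x_m = 7.5263.
Social marginal benefit = demand − MEC = 32.4 - 2.9x.
Set SMB = MC: 32.4 - 2.9x = 27.4 + 0.2x → x* = 1.6129.
The loss is the area between SMB and MC from x* to x_m; with linear curves that's a triangle of height MEC(x_m).
DWL = ½ × 5.9134 × 18.3316 = 54.2010.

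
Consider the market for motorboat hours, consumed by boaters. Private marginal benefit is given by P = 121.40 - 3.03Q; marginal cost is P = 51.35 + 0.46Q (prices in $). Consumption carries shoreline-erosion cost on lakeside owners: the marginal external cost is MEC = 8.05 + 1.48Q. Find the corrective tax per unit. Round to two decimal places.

tax = $26.51 per unit

Social marginal benefit = demand − MEC = 113.35 - 4.51Q.
Set SMB = MC: 113.35 - 4.51Q = 51.35 + 0.46Q → Q* = 12.4748.
The Pigouvian tax equals MEC at Q*: 8.05 + 1.48×12.4748 = 26.5127.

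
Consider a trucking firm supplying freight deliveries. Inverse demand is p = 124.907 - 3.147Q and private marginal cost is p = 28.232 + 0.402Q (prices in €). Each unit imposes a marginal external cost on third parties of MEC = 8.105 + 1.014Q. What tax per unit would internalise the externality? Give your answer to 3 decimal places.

Social marginal cost = private MC + MEC = 36.337 + 1.416Q.
Set SMC = demand: 36.337 + 1.416Q = 124.907 - 3.147Q → Q* = 19.4105.
The Pigouvian tax equals MEC at Q*: 8.105 + 1.014×19.4105 = 27.7872.

tax = €27.787 per unit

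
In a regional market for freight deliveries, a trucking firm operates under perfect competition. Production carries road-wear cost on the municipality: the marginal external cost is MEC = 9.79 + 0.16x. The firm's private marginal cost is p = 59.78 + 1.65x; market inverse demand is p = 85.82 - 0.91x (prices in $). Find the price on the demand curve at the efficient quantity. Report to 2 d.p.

P = $80.38

Social marginal cost = private MC + MEC = 69.57 + 1.81x.
Set SMC = demand: 69.57 + 1.81x = 85.82 - 0.91x → x* = 5.9743.
Consumer price on the demand curve at x*: 85.82 − 0.91×5.9743 = 80.3834.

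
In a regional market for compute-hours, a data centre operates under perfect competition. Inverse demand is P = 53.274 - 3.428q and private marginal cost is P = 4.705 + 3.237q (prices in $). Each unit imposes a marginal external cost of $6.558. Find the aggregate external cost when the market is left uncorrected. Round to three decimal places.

$47.789

Market equilibrium (private): 4.705 + 3.237q = 53.274 - 3.428q → q_m = 7.2872.
Total external cost = MEC × q_m = 6.558 × 7.2872 = 47.7895.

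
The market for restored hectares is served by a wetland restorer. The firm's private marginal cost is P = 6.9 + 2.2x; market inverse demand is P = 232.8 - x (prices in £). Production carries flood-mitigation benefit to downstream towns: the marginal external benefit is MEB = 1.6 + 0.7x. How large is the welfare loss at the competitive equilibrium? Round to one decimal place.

Market equilibrium (private): 6.9 + 2.2x = 232.8 - x → x_m = 70.5938.
Social marginal cost = private MC − MEB = 5.3 + 1.5x.
Set SMC = demand: 5.3 + 1.5x = 232.8 - x → x* = 91.0000.
The welfare-loss triangle has base |x_m − x*| and height MEB(x_m) (the vertical gap between SMC and demand is zero at x* and MEB at x_m).
DWL = ½ × 20.4062 × 51.0156 = 520.5173.

DWL = £520.5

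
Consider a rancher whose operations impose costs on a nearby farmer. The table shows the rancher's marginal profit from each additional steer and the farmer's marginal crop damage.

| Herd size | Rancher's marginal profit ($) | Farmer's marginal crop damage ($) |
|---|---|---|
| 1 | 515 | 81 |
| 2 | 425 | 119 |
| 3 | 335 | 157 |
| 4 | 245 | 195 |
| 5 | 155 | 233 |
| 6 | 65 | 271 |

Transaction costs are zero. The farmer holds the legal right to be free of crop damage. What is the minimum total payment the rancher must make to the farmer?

$552

Efficient level: marginal profit ≥ marginal crop damage through level 4, so k* = 4.
With the farmer holding the right, the rancher must at least compensate total damage at k*: 81 + 119 + 157 + 195 = 552.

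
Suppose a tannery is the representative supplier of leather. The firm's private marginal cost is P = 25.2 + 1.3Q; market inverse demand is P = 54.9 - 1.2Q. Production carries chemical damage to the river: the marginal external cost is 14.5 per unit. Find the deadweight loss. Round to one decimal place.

DWL = 42.1

Market equilibrium (private): 25.2 + 1.3Q = 54.9 - 1.2Q → Q_m = 11.8800.
Social marginal cost = private MC + MEC = 39.7 + 1.3Q.
Set SMC = demand: 39.7 + 1.3Q = 54.9 - 1.2Q → Q* = 6.0800.
The welfare-loss triangle has base |Q_m − Q*| and height MEC(Q_m) (the vertical gap between SMC and demand is zero at Q* and MEC at Q_m).
DWL = ½ × 5.8000 × 14.5000 = 42.0500.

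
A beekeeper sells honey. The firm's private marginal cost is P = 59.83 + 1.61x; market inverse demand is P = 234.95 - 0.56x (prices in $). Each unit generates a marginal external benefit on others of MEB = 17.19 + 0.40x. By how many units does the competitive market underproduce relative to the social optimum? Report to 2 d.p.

Market equilibrium (private): 59.83 + 1.61x = 234.95 - 0.56x → x_m = 80.7005.
Social marginal cost = private MC − MEB = 42.64 + 1.21x.
Set SMC = demand: 42.64 + 1.21x = 234.95 - 0.56x → x* = 108.6497.
Gap = |80.7005 − 108.6497| = 27.9492.

27.95 units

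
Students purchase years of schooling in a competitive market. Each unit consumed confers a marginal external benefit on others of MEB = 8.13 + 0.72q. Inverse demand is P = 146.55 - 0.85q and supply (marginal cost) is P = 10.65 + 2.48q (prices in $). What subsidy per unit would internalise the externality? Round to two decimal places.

Social marginal benefit = demand + MEB = 154.68 - 0.13q.
Set SMB = MC: 154.68 - 0.13q = 10.65 + 2.48q → q* = 55.1839.
The Pigouvian subsidy equals MEB at q*: 8.13 + 0.72×55.1839 = 47.8624.

subsidy = $47.86 per unit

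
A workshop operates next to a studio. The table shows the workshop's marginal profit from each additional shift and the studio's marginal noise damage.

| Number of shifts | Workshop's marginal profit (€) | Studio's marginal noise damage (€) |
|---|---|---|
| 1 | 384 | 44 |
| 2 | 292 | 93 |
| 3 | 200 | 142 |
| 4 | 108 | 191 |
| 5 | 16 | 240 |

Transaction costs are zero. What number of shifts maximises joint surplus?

3

Bargaining reaches the level where marginal profit last exceeds marginal noise damage.
That holds through level 3 (200 ≥ 142) but not at 4 (108 < 191).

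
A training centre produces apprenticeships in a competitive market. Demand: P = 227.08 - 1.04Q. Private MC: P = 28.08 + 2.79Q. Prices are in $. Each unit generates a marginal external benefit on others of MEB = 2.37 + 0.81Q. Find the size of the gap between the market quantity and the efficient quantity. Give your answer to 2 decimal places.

Market equilibrium (private): 28.08 + 2.79Q = 227.08 - 1.04Q → Q_m = 51.9582.
Social marginal cost = private MC − MEB = 25.71 + 1.98Q.
Set SMC = demand: 25.71 + 1.98Q = 227.08 - 1.04Q → Q* = 66.6788.
Gap = |51.9582 − 66.6788| = 14.7206.

14.72 units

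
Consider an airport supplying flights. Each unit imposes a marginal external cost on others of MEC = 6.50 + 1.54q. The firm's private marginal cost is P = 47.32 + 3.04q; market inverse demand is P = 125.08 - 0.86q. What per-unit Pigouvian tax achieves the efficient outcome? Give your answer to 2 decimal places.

Social marginal cost = private MC + MEC = 53.82 + 4.58q.
Set SMC = demand: 53.82 + 4.58q = 125.08 - 0.86q → q* = 13.0993.
The Pigouvian tax equals MEC at q*: 6.50 + 1.54×13.0993 = 26.6729.

tax = 26.67 per unit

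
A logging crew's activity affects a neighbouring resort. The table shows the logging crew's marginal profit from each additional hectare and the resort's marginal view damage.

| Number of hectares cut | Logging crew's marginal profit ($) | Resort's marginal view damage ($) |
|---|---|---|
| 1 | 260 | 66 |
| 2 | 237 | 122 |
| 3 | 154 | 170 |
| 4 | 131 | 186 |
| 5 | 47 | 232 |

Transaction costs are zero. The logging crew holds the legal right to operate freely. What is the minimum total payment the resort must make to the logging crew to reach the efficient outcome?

$332

Left alone the logging crew would choose level 5 (marginal profit stays positive).
Efficient level: k* = 2 (marginal profit ≥ marginal view damage through 2).
The resort must at least cover the logging crew's forgone profit from cutting 5→2: 154 + 131 + 47 = 332.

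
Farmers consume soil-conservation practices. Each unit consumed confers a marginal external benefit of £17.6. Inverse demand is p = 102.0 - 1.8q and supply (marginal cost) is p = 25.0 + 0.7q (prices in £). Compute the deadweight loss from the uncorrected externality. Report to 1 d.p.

Market equilibrium (private): 25.0 + 0.7q = 102.0 - 1.8q → q_m = 30.8000.
Social marginal benefit = demand + MEB = 119.6 - 1.8q.
Set SMB = MC: 119.6 - 1.8q = 25.0 + 0.7q → q* = 37.8400.
Between q* and q_m the wedge SMB − MC runs linearly from 0 to MEB(q_m), so the loss is a triangle.
DWL = ½ × 7.0400 × 17.6000 = 61.9520.

DWL = £62.0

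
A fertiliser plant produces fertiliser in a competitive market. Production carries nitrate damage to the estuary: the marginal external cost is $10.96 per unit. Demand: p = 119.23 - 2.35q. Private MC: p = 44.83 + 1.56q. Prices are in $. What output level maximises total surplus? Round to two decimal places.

Social marginal cost = private MC + MEC = 55.79 + 1.56q.
Set SMC = demand: 55.79 + 1.56q = 119.23 - 2.35q → q* = 16.2251.

q* = 16.23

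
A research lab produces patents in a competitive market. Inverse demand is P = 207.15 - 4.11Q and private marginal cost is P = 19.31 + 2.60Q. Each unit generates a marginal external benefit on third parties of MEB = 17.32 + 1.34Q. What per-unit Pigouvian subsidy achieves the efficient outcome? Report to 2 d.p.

subsidy = 68.51 per unit

Social marginal cost = private MC − MEB = 1.99 + 1.26Q.
Set SMC = demand: 1.99 + 1.26Q = 207.15 - 4.11Q → Q* = 38.2048.
The Pigouvian subsidy equals MEB at Q*: 17.32 + 1.34×38.2048 = 68.5144.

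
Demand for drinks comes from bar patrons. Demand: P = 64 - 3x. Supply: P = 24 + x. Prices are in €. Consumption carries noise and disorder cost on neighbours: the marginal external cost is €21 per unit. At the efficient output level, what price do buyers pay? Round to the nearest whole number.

Social marginal benefit = demand − MEC = 43 - 3x.
Set SMB = MC: 43 - 3x = 24 + x → x* = 4.7500.
Consumer price on the demand curve at x*: 64 − 3×4.7500 = 49.7500.

P = €50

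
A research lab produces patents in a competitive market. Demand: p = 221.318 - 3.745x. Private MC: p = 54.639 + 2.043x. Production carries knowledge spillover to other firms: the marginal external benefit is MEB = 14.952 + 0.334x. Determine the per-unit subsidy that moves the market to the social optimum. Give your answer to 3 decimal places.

Social marginal cost = private MC − MEB = 39.687 + 1.709x.
Set SMC = demand: 39.687 + 1.709x = 221.318 - 3.745x → x* = 33.3023.
The Pigouvian subsidy equals MEB at x*: 14.952 + 0.334×33.3023 = 26.0750.

subsidy = 26.075 per unit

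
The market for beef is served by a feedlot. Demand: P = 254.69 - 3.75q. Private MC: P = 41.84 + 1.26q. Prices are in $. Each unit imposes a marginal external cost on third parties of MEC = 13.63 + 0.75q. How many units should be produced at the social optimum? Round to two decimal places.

Social marginal cost = private MC + MEC = 55.47 + 2.01q.
Set SMC = demand: 55.47 + 2.01q = 254.69 - 3.75q → q* = 34.5868.

q* = 34.59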